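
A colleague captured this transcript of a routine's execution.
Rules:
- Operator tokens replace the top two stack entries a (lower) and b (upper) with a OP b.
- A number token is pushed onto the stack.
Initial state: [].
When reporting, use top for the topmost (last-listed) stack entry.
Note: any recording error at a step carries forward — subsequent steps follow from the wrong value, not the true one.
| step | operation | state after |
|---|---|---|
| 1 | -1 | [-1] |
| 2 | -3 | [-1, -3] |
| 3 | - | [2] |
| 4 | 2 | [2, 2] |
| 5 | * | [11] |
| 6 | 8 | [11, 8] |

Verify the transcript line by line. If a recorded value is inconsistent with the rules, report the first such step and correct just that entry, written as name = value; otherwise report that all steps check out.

step 1: push -1: top = -1 -> exactly as logged
step 2: push -3: top = -3 -> exactly as logged
step 3: -1 - -3 = 2 -> no discrepancy
step 4: push 2: top = 2 -> verified
step 5: 2 * 2 = 4 -> this is not what the transcript shows
First incorrect step: 5; the correct value is top = 4.

step 5, top = 4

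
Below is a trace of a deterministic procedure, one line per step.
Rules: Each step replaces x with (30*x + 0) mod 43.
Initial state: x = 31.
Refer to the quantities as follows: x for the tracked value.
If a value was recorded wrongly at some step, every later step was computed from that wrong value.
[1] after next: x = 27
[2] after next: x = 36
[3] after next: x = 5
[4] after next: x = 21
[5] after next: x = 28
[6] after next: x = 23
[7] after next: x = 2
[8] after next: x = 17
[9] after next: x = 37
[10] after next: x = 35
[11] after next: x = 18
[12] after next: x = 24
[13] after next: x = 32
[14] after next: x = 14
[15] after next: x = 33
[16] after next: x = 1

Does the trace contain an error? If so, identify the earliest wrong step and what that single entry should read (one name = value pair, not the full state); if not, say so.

no error

Recomputing the run from the initial state:
step 1: x = 27
step 2: x = 36
step 3: x = 5
step 4: x = 21
step 5: x = 28
step 6: x = 23
step 7: x = 2
step 8: x = 17
step 9: x = 37
step 10: x = 35
step 11: x = 18
step 12: x = 24
step 13: x = 32
step 14: x = 14
step 15: x = 33
step 16: x = 1
This matches the trace at every step.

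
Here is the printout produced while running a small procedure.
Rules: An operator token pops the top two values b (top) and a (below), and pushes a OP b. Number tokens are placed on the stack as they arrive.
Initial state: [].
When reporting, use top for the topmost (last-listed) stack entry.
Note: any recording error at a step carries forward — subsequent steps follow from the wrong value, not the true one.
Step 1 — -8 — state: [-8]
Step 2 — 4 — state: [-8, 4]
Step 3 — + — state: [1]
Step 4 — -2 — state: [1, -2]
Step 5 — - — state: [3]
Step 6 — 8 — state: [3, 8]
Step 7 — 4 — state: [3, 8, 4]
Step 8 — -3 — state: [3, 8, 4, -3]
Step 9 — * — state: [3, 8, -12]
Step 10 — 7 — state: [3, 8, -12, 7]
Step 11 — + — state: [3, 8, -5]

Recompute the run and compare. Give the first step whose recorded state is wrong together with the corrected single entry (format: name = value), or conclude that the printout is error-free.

Recomputing the run from the initial state:
step 1: [-8]
step 2: [-8, 4]
step 3: [-4]
step 4: [-4, -2]
step 5: [-2]
step 6: [-2, 8]
step 7: [-2, 8, 4]
step 8: [-2, 8, 4, -3]
step 9: [-2, 8, -12]
step 10: [-2, 8, -12, 7]
step 11: [-2, 8, -5]
The first disagreement with the printout is at step 3, where the value should be top = -4.

step 3, top = -4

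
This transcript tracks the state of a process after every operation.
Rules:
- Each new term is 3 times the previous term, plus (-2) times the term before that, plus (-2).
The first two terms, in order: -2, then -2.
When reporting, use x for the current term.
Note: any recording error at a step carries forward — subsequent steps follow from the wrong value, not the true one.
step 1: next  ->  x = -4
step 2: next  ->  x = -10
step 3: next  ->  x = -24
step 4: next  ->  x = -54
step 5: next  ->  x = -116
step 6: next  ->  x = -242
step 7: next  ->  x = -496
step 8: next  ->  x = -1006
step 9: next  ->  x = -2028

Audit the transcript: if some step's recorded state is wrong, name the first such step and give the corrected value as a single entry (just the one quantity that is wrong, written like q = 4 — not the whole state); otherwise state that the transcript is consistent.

no error

Step 1: x = 3*(-2) + (-2)*(-2) + (-2) = -4 — agrees with the transcript.
Step 2: x = 3*(-4) + (-2)*(-2) + (-2) = -10 — checks out.
Step 3: x = 3*(-10) + (-2)*(-4) + (-2) = -24 — no discrepancy.
Step 4: x = 3*(-24) + (-2)*(-10) + (-2) = -54 — same as recorded.
Step 5: x = 3*(-54) + (-2)*(-24) + (-2) = -116 — agrees with the transcript.
Step 6: x = 3*(-116) + (-2)*(-54) + (-2) = -242 — verified.
Step 7: x = 3*(-242) + (-2)*(-116) + (-2) = -496 — checks out.
Step 8: x = 3*(-496) + (-2)*(-242) + (-2) = -1006 — checks out.
Step 9: x = 3*(-1006) + (-2)*(-496) + (-2) = -2028 — confirmed correct.
All steps check out; nothing to correct.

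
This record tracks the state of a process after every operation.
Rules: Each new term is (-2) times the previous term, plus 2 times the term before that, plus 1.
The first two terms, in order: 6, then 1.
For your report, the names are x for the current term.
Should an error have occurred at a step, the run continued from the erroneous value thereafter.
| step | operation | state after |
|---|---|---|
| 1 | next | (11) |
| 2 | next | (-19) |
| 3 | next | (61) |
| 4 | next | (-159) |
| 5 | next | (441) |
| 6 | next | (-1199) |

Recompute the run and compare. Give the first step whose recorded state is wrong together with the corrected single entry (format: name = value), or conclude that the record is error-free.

no error

Recomputing the run from the initial state:
step 1: x = 11
step 2: x = -19
step 3: x = 61
step 4: x = -159
step 5: x = 441
step 6: x = -1199
This matches the record at every step.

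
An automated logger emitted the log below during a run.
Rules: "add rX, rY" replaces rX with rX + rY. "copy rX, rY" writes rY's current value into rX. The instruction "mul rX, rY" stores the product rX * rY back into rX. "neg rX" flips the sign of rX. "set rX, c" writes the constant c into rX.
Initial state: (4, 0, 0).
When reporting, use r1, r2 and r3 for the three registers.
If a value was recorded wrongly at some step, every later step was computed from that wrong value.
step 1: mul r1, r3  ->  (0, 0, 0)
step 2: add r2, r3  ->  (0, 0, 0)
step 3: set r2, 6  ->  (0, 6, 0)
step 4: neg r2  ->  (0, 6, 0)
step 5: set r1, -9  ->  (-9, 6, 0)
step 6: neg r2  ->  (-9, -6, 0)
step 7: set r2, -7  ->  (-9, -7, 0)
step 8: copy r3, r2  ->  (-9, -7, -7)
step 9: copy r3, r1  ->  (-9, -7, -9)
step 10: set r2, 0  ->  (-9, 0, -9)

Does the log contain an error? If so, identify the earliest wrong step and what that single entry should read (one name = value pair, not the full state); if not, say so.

step 4, r2 = -6

1. r1 = 4 * 0 = 0 (checks out)
2. r2 = 0 + 0 = 0 (checks out)
3. r2 = 6 (exactly as logged)
4. r2 = -(6) = -6 (the entry is off here)
Step 4 is the first one off; corrected, r2 = -6.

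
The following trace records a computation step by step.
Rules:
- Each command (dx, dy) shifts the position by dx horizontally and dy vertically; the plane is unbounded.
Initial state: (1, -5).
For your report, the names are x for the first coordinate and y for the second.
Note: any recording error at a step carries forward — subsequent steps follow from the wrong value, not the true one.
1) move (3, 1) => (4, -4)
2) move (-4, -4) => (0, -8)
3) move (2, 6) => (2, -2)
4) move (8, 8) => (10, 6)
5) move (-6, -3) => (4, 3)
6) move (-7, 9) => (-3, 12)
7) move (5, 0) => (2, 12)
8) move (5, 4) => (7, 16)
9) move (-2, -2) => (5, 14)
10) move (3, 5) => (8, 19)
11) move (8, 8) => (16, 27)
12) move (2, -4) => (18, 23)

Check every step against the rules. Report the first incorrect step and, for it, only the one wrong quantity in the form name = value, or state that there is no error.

no error

Recomputing the run from the initial state:
step 1: x = 4, y = -4
step 2: x = 0, y = -8
step 3: x = 2, y = -2
step 4: x = 10, y = 6
step 5: x = 4, y = 3
step 6: x = -3, y = 12
step 7: x = 2, y = 12
step 8: x = 7, y = 16
step 9: x = 5, y = 14
step 10: x = 8, y = 19
step 11: x = 16, y = 27
step 12: x = 18, y = 23
This matches the trace at every step.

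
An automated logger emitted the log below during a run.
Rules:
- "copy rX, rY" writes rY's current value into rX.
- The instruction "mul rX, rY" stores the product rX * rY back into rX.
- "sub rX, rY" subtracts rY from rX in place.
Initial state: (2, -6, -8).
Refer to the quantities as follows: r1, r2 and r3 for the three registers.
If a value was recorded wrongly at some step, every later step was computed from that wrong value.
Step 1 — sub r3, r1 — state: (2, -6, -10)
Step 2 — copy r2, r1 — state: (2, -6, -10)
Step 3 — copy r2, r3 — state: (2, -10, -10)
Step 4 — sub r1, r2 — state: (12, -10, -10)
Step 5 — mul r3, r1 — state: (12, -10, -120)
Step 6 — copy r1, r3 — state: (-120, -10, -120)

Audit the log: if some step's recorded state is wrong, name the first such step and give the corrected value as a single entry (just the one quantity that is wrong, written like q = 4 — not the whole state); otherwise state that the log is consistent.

Recomputing the run from the initial state:
step 1: r1 = 2, r2 = -6, r3 = -10
step 2: r1 = 2, r2 = 2, r3 = -10
step 3: r1 = 2, r2 = -10, r3 = -10
step 4: r1 = 12, r2 = -10, r3 = -10
step 5: r1 = 12, r2 = -10, r3 = -120
step 6: r1 = -120, r2 = -10, r3 = -120
The first disagreement with the log is at step 2, where the value should be r2 = 2.

step 2, r2 = 2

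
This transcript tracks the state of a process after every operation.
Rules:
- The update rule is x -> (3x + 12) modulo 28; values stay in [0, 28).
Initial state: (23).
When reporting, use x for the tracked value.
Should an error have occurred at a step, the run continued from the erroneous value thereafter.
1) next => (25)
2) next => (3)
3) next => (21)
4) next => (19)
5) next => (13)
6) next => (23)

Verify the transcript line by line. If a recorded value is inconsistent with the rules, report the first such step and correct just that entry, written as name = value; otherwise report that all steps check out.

step 1: x = (3*23 + 12) mod 28 = 25 -> exactly as logged
step 2: x = (3*25 + 12) mod 28 = 3 -> same as recorded
step 3: x = (3*3 + 12) mod 28 = 21 -> consistent with the transcript
step 4: x = (3*21 + 12) mod 28 = 19 -> confirmed correct
step 5: x = (3*19 + 12) mod 28 = 13 -> consistent with the transcript
step 6: x = (3*13 + 12) mod 28 = 23 -> consistent with the transcript
The whole run recomputes cleanly — no discrepancies.

no error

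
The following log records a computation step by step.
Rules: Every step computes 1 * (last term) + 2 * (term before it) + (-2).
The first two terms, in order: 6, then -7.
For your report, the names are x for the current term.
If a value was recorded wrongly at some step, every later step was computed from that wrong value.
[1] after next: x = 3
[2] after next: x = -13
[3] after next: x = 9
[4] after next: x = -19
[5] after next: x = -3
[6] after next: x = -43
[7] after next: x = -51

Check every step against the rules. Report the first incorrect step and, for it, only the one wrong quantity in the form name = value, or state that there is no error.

step 1: x = 1*(-7) + (2)*(6) + (-2) = 3 -> no discrepancy
step 2: x = 1*(3) + (2)*(-7) + (-2) = -13 -> exactly as logged
step 3: x = 1*(-13) + (2)*(3) + (-2) = -9 -> a discrepancy with the log
That makes step 3 the first incorrect line — x = -9 is what it should show.

step 3, x = -9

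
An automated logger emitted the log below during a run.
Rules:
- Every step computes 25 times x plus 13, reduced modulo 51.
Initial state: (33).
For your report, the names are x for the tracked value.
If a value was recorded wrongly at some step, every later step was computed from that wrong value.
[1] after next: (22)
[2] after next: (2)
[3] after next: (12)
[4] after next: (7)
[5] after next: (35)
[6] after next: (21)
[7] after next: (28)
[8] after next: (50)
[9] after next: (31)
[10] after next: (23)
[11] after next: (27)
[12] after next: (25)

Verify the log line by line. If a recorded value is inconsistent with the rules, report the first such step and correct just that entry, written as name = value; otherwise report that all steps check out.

Recomputing the run from the initial state:
step 1: x = 22
step 2: x = 2
step 3: x = 12
step 4: x = 7
step 5: x = 35
step 6: x = 21
step 7: x = 28
step 8: x = 50
step 9: x = 39
step 10: x = 19
step 11: x = 29
step 12: x = 24
The first disagreement with the log is at step 9, where the value should be x = 39.

step 9, x = 39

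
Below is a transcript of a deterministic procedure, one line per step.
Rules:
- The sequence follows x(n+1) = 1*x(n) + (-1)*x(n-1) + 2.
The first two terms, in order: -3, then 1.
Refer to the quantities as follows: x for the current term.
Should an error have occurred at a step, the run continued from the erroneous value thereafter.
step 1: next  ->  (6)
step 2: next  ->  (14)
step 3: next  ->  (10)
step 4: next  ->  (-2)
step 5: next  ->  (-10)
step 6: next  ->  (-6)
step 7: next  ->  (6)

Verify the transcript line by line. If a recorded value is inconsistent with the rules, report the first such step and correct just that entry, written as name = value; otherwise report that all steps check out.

step 2, x = 7

Step 1: x = 1*(1) + (-1)*(-3) + (2) = 6 — verified.
Step 2: x = 1*(6) + (-1)*(1) + (2) = 7 — not what was recorded.
First incorrect step: 2; the correct value is x = 7.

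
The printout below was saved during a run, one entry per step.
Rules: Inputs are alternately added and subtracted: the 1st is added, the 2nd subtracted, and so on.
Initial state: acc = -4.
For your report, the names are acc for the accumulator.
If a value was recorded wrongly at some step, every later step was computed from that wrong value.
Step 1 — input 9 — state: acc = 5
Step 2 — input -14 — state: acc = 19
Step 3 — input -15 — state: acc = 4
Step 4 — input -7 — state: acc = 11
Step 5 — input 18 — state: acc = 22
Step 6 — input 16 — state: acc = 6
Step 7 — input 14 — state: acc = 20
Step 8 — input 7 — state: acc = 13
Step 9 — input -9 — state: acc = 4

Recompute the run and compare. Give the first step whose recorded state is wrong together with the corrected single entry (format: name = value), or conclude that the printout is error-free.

step 1: acc = -4 + 9 = 5 -> in agreement
step 2: acc = 5 - -14 = 19 -> exactly as logged
step 3: acc = 19 + -15 = 4 -> same as recorded
step 4: acc = 4 - -7 = 11 -> confirmed correct
step 5: acc = 11 + 18 = 29 -> the recorded entry deviates here
Step 5 is the first one off; corrected, acc = 29.

step 5, acc = 29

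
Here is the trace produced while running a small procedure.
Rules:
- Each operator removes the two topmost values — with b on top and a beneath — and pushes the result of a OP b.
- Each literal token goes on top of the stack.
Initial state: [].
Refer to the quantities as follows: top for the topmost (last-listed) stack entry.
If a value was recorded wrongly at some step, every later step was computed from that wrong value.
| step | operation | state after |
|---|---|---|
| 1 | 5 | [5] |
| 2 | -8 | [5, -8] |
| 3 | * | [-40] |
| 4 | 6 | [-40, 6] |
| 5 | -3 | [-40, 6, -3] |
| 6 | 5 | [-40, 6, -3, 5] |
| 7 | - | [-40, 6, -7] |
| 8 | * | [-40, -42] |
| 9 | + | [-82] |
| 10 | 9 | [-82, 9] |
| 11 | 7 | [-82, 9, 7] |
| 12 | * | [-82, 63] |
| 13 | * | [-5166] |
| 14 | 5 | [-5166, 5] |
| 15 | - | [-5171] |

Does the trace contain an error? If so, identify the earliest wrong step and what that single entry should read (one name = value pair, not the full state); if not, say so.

step 7, top = -8

Step 1: push 5: top = 5 — same as recorded.
Step 2: push -8: top = -8 — consistent with the trace.
Step 3: 5 * -8 = -40 — confirmed correct.
Step 4: push 6: top = 6 — matches.
Step 5: push -3: top = -3 — same as recorded.
Step 6: push 5: top = 5 — no discrepancy.
Step 7: -3 - 5 = -8 — this is not what the trace shows.
The earliest wrong entry is at step 7: it should read top = -8.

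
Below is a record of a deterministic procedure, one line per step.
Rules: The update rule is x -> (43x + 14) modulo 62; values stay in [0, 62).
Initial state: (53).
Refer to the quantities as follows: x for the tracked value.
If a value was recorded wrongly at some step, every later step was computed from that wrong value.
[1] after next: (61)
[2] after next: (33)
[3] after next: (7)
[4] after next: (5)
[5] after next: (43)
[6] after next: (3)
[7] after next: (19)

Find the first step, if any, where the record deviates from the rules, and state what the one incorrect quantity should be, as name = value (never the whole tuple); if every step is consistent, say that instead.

no error

1. x = (43*53 + 14) mod 62 = 61 (matches)
2. x = (43*61 + 14) mod 62 = 33 (checks out)
3. x = (43*33 + 14) mod 62 = 7 (same as recorded)
4. x = (43*7 + 14) mod 62 = 5 (no discrepancy)
5. x = (43*5 + 14) mod 62 = 43 (matches)
6. x = (43*43 + 14) mod 62 = 3 (matches)
7. x = (43*3 + 14) mod 62 = 19 (verified)
No step deviates from the rules.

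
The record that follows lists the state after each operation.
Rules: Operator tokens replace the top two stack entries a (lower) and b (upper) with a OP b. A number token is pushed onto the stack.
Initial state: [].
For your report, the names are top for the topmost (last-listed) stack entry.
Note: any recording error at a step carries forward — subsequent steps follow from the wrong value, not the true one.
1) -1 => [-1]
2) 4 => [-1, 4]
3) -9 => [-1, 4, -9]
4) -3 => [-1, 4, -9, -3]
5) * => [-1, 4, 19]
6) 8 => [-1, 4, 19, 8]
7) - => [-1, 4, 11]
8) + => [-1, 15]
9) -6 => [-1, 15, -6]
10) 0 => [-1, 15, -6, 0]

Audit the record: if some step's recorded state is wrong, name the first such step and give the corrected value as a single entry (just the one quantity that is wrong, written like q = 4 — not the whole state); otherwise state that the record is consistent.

step 5, top = 27

Recomputing the run from the initial state:
step 1: [-1]
step 2: [-1, 4]
step 3: [-1, 4, -9]
step 4: [-1, 4, -9, -3]
step 5: [-1, 4, 27]
step 6: [-1, 4, 27, 8]
step 7: [-1, 4, 19]
step 8: [-1, 23]
step 9: [-1, 23, -6]
step 10: [-1, 23, -6, 0]
The first disagreement with the record is at step 5, where the value should be top = 27.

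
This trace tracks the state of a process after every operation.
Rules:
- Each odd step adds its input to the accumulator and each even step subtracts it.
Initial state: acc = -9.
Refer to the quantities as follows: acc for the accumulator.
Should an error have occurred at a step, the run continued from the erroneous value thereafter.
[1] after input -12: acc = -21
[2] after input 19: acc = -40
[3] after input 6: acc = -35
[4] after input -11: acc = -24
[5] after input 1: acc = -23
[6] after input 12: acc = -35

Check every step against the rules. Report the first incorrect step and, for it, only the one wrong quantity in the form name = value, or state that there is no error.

step 3, acc = -34

Step 1: acc = -9 + -12 = -21 — exactly as logged.
Step 2: acc = -21 - 19 = -40 — no discrepancy.
Step 3: acc = -40 + 6 = -34 — this is not what the trace shows.
First deviation found at step 3; the corrected entry is acc = -34.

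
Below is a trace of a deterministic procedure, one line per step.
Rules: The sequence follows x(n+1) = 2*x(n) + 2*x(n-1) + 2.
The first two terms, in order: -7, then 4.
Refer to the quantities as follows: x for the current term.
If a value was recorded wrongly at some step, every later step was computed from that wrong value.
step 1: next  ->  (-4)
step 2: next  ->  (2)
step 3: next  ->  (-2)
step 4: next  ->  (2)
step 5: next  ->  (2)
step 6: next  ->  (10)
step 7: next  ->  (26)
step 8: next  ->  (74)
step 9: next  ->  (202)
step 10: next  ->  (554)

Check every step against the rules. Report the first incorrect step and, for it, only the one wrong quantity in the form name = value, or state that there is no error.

step 1: x = 2*(4) + (2)*(-7) + (2) = -4 -> exactly as logged
step 2: x = 2*(-4) + (2)*(4) + (2) = 2 -> no discrepancy
step 3: x = 2*(2) + (2)*(-4) + (2) = -2 -> confirmed correct
step 4: x = 2*(-2) + (2)*(2) + (2) = 2 -> confirmed correct
step 5: x = 2*(2) + (2)*(-2) + (2) = 2 -> consistent with the trace
step 6: x = 2*(2) + (2)*(2) + (2) = 10 -> matches
step 7: x = 2*(10) + (2)*(2) + (2) = 26 -> matches
step 8: x = 2*(26) + (2)*(10) + (2) = 74 -> matches
step 9: x = 2*(74) + (2)*(26) + (2) = 202 -> confirmed correct
step 10: x = 2*(202) + (2)*(74) + (2) = 554 -> consistent with the trace
All steps check out; nothing to correct.

no error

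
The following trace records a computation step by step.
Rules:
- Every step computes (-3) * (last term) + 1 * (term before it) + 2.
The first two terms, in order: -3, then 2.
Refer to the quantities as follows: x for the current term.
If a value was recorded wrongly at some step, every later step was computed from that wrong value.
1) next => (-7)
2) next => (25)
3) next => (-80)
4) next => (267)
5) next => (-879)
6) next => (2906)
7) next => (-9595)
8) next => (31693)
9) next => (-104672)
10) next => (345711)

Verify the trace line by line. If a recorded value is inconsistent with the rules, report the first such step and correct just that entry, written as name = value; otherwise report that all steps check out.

1. x = -3*(2) + (1)*(-3) + (2) = -7 (confirmed correct)
2. x = -3*(-7) + (1)*(2) + (2) = 25 (matches)
3. x = -3*(25) + (1)*(-7) + (2) = -80 (verified)
4. x = -3*(-80) + (1)*(25) + (2) = 267 (consistent with the trace)
5. x = -3*(267) + (1)*(-80) + (2) = -879 (verified)
6. x = -3*(-879) + (1)*(267) + (2) = 2906 (agrees with the trace)
7. x = -3*(2906) + (1)*(-879) + (2) = -9595 (matches)
8. x = -3*(-9595) + (1)*(2906) + (2) = 31693 (consistent with the trace)
9. x = -3*(31693) + (1)*(-9595) + (2) = -104672 (matches)
10. x = -3*(-104672) + (1)*(31693) + (2) = 345711 (exactly as logged)
Each recorded entry agrees with the recomputation.

no error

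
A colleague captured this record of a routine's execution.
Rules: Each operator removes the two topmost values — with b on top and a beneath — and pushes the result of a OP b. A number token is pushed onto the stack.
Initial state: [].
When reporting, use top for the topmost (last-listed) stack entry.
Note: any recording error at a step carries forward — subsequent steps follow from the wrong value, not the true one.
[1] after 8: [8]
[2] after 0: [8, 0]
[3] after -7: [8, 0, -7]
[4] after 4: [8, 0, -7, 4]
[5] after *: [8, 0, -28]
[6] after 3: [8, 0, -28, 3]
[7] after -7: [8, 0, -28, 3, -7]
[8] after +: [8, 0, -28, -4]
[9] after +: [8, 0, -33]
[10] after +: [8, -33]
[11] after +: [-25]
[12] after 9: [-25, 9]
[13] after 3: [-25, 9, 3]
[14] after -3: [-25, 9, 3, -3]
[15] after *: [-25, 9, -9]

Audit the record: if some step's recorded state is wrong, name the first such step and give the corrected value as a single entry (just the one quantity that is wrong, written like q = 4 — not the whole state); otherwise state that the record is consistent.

Recomputing the run from the initial state:
step 1: [8]
step 2: [8, 0]
step 3: [8, 0, -7]
step 4: [8, 0, -7, 4]
step 5: [8, 0, -28]
step 6: [8, 0, -28, 3]
step 7: [8, 0, -28, 3, -7]
step 8: [8, 0, -28, -4]
step 9: [8, 0, -32]
step 10: [8, -32]
step 11: [-24]
step 12: [-24, 9]
step 13: [-24, 9, 3]
step 14: [-24, 9, 3, -3]
step 15: [-24, 9, -9]
The first disagreement with the record is at step 9, where the value should be top = -32.

step 9, top = -32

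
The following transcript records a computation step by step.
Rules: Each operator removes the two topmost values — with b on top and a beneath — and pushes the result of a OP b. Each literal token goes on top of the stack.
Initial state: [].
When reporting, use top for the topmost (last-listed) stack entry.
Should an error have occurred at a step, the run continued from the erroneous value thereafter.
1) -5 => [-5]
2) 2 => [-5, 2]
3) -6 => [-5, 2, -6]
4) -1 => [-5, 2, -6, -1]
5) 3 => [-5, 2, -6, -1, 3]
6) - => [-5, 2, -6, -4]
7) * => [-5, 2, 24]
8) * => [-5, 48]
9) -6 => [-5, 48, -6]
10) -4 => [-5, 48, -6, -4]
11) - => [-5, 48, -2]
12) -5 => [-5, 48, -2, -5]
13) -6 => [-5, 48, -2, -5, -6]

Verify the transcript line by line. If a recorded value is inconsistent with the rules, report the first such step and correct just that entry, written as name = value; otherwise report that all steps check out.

step 1: push -5: top = -5 -> checks out
step 2: push 2: top = 2 -> no discrepancy
step 3: push -6: top = -6 -> same as recorded
step 4: push -1: top = -1 -> no discrepancy
step 5: push 3: top = 3 -> agrees with the transcript
step 6: -1 - 3 = -4 -> exactly as logged
step 7: -6 * -4 = 24 -> agrees with the transcript
step 8: 2 * 24 = 48 -> consistent with the transcript
step 9: push -6: top = -6 -> checks out
step 10: push -4: top = -4 -> matches
step 11: -6 - -4 = -2 -> agrees with the transcript
step 12: push -5: top = -5 -> no discrepancy
step 13: push -6: top = -6 -> no discrepancy
The recomputation confirms every line.

no error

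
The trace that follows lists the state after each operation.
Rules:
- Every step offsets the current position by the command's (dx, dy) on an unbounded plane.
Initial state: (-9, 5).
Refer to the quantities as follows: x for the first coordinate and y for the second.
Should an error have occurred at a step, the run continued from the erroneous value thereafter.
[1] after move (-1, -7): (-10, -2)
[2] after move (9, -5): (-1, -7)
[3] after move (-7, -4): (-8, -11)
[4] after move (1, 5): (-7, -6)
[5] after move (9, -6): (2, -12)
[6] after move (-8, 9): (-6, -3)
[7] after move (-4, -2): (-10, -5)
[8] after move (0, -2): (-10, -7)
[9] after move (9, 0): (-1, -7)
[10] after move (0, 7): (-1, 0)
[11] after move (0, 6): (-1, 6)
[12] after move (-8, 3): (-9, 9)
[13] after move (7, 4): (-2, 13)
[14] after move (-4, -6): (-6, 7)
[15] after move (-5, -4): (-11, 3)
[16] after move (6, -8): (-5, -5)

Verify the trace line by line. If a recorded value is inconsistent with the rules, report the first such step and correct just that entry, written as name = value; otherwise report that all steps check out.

Recomputing the run from the initial state:
step 1: x = -10, y = -2
step 2: x = -1, y = -7
step 3: x = -8, y = -11
step 4: x = -7, y = -6
step 5: x = 2, y = -12
step 6: x = -6, y = -3
step 7: x = -10, y = -5
step 8: x = -10, y = -7
step 9: x = -1, y = -7
step 10: x = -1, y = 0
step 11: x = -1, y = 6
step 12: x = -9, y = 9
step 13: x = -2, y = 13
step 14: x = -6, y = 7
step 15: x = -11, y = 3
step 16: x = -5, y = -5
This matches the trace at every step.

no error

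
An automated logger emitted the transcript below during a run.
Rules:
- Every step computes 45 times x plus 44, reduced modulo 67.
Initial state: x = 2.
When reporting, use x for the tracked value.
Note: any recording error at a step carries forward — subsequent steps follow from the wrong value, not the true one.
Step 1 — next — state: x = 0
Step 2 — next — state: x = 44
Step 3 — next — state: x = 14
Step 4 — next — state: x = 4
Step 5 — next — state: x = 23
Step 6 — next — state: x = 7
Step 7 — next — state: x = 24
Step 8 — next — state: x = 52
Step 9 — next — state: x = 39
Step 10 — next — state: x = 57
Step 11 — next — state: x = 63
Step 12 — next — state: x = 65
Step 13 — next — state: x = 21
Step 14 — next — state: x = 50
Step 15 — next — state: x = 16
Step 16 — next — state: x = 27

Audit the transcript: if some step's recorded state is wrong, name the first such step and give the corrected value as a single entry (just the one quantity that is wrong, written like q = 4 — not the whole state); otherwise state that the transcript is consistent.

Recomputing the run from the initial state:
step 1: x = 0
step 2: x = 44
step 3: x = 14
step 4: x = 4
step 5: x = 23
step 6: x = 7
step 7: x = 24
step 8: x = 52
step 9: x = 39
step 10: x = 57
step 11: x = 63
step 12: x = 65
step 13: x = 21
step 14: x = 51
step 15: x = 61
step 16: x = 42
The first disagreement with the transcript is at step 14, where the value should be x = 51.

step 14, x = 51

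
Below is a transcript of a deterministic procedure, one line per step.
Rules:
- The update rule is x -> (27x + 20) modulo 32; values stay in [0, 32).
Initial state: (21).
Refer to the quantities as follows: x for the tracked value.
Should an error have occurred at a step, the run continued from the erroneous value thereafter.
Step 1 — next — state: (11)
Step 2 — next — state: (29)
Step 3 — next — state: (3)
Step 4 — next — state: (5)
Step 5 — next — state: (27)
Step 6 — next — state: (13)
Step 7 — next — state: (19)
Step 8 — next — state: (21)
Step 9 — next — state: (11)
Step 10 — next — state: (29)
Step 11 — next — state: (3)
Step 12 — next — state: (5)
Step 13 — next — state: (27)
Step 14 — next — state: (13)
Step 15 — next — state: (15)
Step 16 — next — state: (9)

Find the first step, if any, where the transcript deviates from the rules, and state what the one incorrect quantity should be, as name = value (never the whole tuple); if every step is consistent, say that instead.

Step 1: x = (27*21 + 20) mod 32 = 11 — checks out.
Step 2: x = (27*11 + 20) mod 32 = 29 — no discrepancy.
Step 3: x = (27*29 + 20) mod 32 = 3 — consistent with the transcript.
Step 4: x = (27*3 + 20) mod 32 = 5 — exactly as logged.
Step 5: x = (27*5 + 20) mod 32 = 27 — matches.
Step 6: x = (27*27 + 20) mod 32 = 13 — confirmed correct.
Step 7: x = (27*13 + 20) mod 32 = 19 — matches.
Step 8: x = (27*19 + 20) mod 32 = 21 — verified.
Step 9: x = (27*21 + 20) mod 32 = 11 — verified.
Step 10: x = (27*11 + 20) mod 32 = 29 — no discrepancy.
Step 11: x = (27*29 + 20) mod 32 = 3 — agrees with the transcript.
Step 12: x = (27*3 + 20) mod 32 = 5 — same as recorded.
Step 13: x = (27*5 + 20) mod 32 = 27 — exactly as logged.
Step 14: x = (27*27 + 20) mod 32 = 13 — verified.
Step 15: x = (27*13 + 20) mod 32 = 19 — the recorded entry deviates here.
The audit stops at step 15: the recorded entry is wrong and should be x = 19.

step 15, x = 19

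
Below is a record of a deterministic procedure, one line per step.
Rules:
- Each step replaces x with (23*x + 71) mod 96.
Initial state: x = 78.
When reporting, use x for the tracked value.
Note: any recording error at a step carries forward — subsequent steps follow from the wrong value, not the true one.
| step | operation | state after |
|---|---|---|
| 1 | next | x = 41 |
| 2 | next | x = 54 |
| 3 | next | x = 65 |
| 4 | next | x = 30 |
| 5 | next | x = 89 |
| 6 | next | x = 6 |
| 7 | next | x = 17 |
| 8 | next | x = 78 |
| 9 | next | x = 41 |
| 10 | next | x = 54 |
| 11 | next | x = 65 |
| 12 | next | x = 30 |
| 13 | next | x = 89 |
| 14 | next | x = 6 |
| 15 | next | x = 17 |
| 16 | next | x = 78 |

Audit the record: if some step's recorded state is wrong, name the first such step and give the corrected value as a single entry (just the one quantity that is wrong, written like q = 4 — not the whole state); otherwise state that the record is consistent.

no error

Step 1: x = (23*78 + 71) mod 96 = 41 — same as recorded.
Step 2: x = (23*41 + 71) mod 96 = 54 — consistent with the record.
Step 3: x = (23*54 + 71) mod 96 = 65 — agrees with the record.
Step 4: x = (23*65 + 71) mod 96 = 30 — confirmed correct.
Step 5: x = (23*30 + 71) mod 96 = 89 — no discrepancy.
Step 6: x = (23*89 + 71) mod 96 = 6 — no discrepancy.
Step 7: x = (23*6 + 71) mod 96 = 17 — no discrepancy.
Step 8: x = (23*17 + 71) mod 96 = 78 — no discrepancy.
Step 9: x = (23*78 + 71) mod 96 = 41 — no discrepancy.
Step 10: x = (23*41 + 71) mod 96 = 54 — same as recorded.
Step 11: x = (23*54 + 71) mod 96 = 65 — same as recorded.
Step 12: x = (23*65 + 71) mod 96 = 30 — verified.
Step 13: x = (23*30 + 71) mod 96 = 89 — confirmed correct.
Step 14: x = (23*89 + 71) mod 96 = 6 — exactly as logged.
Step 15: x = (23*6 + 71) mod 96 = 17 — confirmed correct.
Step 16: x = (23*17 + 71) mod 96 = 78 — confirmed correct.
The whole run recomputes cleanly — no discrepancies.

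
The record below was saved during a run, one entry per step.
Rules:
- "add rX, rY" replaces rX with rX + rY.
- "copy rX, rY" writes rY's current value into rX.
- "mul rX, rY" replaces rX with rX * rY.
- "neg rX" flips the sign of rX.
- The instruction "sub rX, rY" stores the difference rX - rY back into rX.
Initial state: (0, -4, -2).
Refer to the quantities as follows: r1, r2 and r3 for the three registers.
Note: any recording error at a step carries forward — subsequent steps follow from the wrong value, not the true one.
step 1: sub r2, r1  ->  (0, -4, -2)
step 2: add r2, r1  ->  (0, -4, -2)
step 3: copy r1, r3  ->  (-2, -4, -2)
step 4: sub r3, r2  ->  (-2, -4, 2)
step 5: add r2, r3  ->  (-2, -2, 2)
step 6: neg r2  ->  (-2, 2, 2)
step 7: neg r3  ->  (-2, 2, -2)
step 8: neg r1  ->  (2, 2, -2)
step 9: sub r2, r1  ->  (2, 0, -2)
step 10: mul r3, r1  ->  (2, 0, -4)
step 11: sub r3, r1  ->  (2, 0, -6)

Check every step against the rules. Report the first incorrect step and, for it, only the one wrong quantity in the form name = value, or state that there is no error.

no error

Recomputing the run from the initial state:
step 1: r1 = 0, r2 = -4, r3 = -2
step 2: r1 = 0, r2 = -4, r3 = -2
step 3: r1 = -2, r2 = -4, r3 = -2
step 4: r1 = -2, r2 = -4, r3 = 2
step 5: r1 = -2, r2 = -2, r3 = 2
step 6: r1 = -2, r2 = 2, r3 = 2
step 7: r1 = -2, r2 = 2, r3 = -2
step 8: r1 = 2, r2 = 2, r3 = -2
step 9: r1 = 2, r2 = 0, r3 = -2
step 10: r1 = 2, r2 = 0, r3 = -4
step 11: r1 = 2, r2 = 0, r3 = -6
This matches the record at every step.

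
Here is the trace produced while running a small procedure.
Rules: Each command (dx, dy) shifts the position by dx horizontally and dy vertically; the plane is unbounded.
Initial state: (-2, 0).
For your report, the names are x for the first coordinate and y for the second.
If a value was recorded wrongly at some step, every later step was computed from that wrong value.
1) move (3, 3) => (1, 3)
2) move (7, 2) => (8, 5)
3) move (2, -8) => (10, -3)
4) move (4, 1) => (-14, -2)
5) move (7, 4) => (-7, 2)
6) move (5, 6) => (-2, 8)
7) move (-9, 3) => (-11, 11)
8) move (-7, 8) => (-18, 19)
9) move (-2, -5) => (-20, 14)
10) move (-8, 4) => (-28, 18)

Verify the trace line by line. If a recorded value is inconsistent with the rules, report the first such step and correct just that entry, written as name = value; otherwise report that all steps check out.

step 1: x = -2 + (3) = 1, y = 0 + (3) = 3 -> consistent with the trace
step 2: x = 1 + (7) = 8, y = 3 + (2) = 5 -> confirmed correct
step 3: x = 8 + (2) = 10, y = 5 + (-8) = -3 -> exactly as logged
step 4: x = 10 + (4) = 14, y = -3 + (1) = -2 -> not what was recorded
That makes step 4 the first incorrect line — x = 14 is what it should show.

step 4, x = 14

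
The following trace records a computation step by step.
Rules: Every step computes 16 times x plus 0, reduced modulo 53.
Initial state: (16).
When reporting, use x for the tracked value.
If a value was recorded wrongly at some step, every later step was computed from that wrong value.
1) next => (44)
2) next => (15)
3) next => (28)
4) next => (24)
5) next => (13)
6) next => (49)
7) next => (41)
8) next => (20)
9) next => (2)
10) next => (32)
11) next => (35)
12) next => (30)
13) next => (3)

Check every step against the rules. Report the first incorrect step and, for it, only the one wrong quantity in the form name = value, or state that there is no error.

1. x = (16*16 + 0) mod 53 = 44 (checks out)
2. x = (16*44 + 0) mod 53 = 15 (no discrepancy)
3. x = (16*15 + 0) mod 53 = 28 (verified)
4. x = (16*28 + 0) mod 53 = 24 (verified)
5. x = (16*24 + 0) mod 53 = 13 (checks out)
6. x = (16*13 + 0) mod 53 = 49 (same as recorded)
7. x = (16*49 + 0) mod 53 = 42 (a discrepancy with the trace)
First incorrect step: 7; the correct value is x = 42.

step 7, x = 42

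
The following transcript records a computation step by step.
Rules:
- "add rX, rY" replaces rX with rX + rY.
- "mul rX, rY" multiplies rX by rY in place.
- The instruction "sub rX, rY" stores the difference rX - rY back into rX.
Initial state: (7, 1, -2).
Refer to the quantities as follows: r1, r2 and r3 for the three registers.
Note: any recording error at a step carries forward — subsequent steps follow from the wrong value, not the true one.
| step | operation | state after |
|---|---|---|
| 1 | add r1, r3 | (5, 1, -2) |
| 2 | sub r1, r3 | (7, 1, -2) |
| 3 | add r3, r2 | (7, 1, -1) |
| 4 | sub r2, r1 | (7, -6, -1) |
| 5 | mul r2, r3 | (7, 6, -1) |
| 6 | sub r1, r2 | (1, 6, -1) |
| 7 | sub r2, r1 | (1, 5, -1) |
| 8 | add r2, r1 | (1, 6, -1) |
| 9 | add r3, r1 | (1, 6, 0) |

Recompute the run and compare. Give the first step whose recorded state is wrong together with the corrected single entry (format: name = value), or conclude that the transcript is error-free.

no error

Step 1: r1 = 7 + -2 = 5 — confirmed correct.
Step 2: r1 = 5 - -2 = 7 — agrees with the transcript.
Step 3: r3 = -2 + 1 = -1 — in agreement.
Step 4: r2 = 1 - 7 = -6 — agrees with the transcript.
Step 5: r2 = -6 * -1 = 6 — consistent with the transcript.
Step 6: r1 = 7 - 6 = 1 — matches.
Step 7: r2 = 6 - 1 = 5 — consistent with the transcript.
Step 8: r2 = 5 + 1 = 6 — same as recorded.
Step 9: r3 = -1 + 1 = 0 — no discrepancy.
No step deviates from the rules.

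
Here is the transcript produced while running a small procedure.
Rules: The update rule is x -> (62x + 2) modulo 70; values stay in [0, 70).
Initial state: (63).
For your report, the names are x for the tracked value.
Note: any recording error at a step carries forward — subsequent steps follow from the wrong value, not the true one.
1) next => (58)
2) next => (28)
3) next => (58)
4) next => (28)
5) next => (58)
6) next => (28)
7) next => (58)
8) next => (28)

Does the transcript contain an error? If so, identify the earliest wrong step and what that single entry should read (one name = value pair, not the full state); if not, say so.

Step 1: x = (62*63 + 2) mod 70 = 58 — confirmed correct.
Step 2: x = (62*58 + 2) mod 70 = 28 — no discrepancy.
Step 3: x = (62*28 + 2) mod 70 = 58 — checks out.
Step 4: x = (62*58 + 2) mod 70 = 28 — confirmed correct.
Step 5: x = (62*28 + 2) mod 70 = 58 — consistent with the transcript.
Step 6: x = (62*58 + 2) mod 70 = 28 — matches.
Step 7: x = (62*28 + 2) mod 70 = 58 — consistent with the transcript.
Step 8: x = (62*58 + 2) mod 70 = 28 — matches.
All entries verified; no error found.

no error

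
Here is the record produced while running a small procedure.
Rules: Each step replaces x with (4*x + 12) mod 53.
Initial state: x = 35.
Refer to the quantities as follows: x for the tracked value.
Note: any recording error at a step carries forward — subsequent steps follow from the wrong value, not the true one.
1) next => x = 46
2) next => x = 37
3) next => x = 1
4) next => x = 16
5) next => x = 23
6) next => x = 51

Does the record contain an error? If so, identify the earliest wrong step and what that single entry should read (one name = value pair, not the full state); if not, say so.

1. x = (4*35 + 12) mod 53 = 46 (matches)
2. x = (4*46 + 12) mod 53 = 37 (in agreement)
3. x = (4*37 + 12) mod 53 = 1 (same as recorded)
4. x = (4*1 + 12) mod 53 = 16 (matches)
5. x = (4*16 + 12) mod 53 = 23 (same as recorded)
6. x = (4*23 + 12) mod 53 = 51 (same as recorded)
Every step is consistent.

no error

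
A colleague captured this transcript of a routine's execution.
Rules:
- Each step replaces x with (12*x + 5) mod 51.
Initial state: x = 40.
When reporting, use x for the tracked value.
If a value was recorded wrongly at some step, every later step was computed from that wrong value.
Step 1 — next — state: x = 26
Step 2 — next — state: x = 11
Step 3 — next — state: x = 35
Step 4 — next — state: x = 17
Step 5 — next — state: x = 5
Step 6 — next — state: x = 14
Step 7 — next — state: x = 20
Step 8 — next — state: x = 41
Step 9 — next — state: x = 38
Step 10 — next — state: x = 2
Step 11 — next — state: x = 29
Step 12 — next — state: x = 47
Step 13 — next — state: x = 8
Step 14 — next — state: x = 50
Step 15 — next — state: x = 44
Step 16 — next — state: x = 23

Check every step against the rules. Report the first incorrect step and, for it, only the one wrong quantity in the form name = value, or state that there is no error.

no error

Recomputing the run from the initial state:
step 1: x = 26
step 2: x = 11
step 3: x = 35
step 4: x = 17
step 5: x = 5
step 6: x = 14
step 7: x = 20
step 8: x = 41
step 9: x = 38
step 10: x = 2
step 11: x = 29
step 12: x = 47
step 13: x = 8
step 14: x = 50
step 15: x = 44
step 16: x = 23
This matches the transcript at every step.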